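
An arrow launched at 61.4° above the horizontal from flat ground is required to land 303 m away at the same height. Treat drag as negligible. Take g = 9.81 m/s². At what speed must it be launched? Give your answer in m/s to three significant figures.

On level ground R = v₀² sin 2θ / g ⇒ v₀ = √(gR / sin 2θ).
v₀ = √(9.81 × 303 / sin 122.8°) = √(2972 / 0.8406) = √3536.2 = 59.47 m/s.

59.5 m/s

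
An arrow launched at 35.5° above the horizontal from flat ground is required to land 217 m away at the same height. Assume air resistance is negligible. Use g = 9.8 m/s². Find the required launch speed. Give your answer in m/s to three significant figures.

47.4 m/s

Level-ground range: R = v₀² sin(2θ)/g, so v₀ = √(gR / sin 2θ).
v₀ = √(9.80 × 217 / sin 71.00°) = √(2127 / 0.9455) = √2249.1 = 47.43 m/s.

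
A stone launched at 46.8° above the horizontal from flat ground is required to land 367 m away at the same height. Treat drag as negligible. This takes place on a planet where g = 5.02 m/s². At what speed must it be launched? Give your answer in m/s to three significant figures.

Level-ground range: R = v₀² sin(2θ)/g, so v₀ = √(gR / sin 2θ).
v₀ = √(5.02 × 367 / sin 93.60°) = √(1842 / 0.9980) = √1846.0 = 42.96 m/s.

43.0 m/s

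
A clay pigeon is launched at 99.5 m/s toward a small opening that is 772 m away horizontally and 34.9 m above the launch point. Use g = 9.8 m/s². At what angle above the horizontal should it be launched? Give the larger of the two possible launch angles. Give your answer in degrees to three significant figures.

64.3°

Trajectory: y = x tanθ − g x² (1 + tan²θ)/(2v₀²). With x = 772, y = 34.9, v₀ = 99.5, g = 9.80:
295.0 tan²θ − 772 tanθ + (329.9) = 0.
tanθ = [772 ± √(772² − 4 × 295.0 × (329.9))] / (2 × 295.0) = (772 ± 454.7) / 589.9, giving tanθ = 0.5378 or 2.079.
θ = 28.27° or 64.32°; the larger is 64.32°.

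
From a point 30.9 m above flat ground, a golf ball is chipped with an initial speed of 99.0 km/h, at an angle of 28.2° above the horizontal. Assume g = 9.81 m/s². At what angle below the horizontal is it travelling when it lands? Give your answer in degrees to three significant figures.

Convert: 99.0 km/h = 99.0/3.6 = 27.50 m/s.
Resolve: vₓ = 27.50 cos 28.2° = 24.24 m/s and v_y0 = 27.50 sin 28.2° = 13.00 m/s.
With up positive and y = 0 at the ground: y(t) = 30.9 + (13.00) t − 4.905 t². Setting y = 0 and taking the positive root: t = [13.00 + √(13.00² + 2·9.81·30.9)] / 9.81 = (13.00 + 27.84) / 9.81 = 4.163 s.
At impact: v_y = v_y0 − g t = −27.84 m/s; vₓ = 24.24 m/s.
Angle below horizontal: arctan(|v_y|/vₓ) = arctan(27.84/24.24) = 48.96°.

49.0°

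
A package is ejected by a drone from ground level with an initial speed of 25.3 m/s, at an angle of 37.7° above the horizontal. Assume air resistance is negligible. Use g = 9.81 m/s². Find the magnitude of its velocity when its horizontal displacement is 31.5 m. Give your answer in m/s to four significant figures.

20.02 m/s

Horizontal component vₓ = 25.30 cos 37.7° = 20.02 m/s; vertical v_y0 = 25.30 sin 37.7° = 15.47 m/s.
x = vₓ t ⇒ t = 31.5/20.02 = 1.574 s.
Vertical velocity there: v_y = v_y0 − g t = 15.47 − 9.81 × 1.574 = 0.03474 m/s.
Speed: √(vₓ² + v_y²) = √(20.02² + 0.03474²) = 20.02 m/s.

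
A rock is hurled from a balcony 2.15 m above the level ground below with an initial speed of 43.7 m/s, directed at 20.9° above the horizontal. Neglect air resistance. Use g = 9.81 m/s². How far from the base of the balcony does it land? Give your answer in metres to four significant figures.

135.2 m

vₓ = 43.70 cos 20.9° = 40.82 m/s; v_y0 = 43.70 sin 20.9° = 15.59 m/s.
With up positive and y = 0 at the ground: y(t) = 2.15 + (15.59) t − 4.905 t². Setting y = 0 and taking the positive root: t = [15.59 + √(15.59² + 2·9.81·2.15)] / 9.81 = (15.59 + 16.89) / 9.81 = 3.311 s.
Horizontal distance: R = vₓ t = 40.82 × 3.311 = 135.2 m.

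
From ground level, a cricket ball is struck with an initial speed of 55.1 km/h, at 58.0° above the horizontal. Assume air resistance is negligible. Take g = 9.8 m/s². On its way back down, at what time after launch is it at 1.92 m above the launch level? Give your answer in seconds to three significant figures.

2.49 s

Convert: 55.1 km/h = 55.1/3.6 = 15.31 m/s.
vₓ = 15.31 cos 58.0° = 8.111 m/s; v_y0 = 15.31 sin 58.0° = 12.98 m/s.
Require v_y0 t − ½ g t² = 1.92, i.e. 4.900 t² − 12.98 t + 1.92 = 0.
t = [12.98 ± √(12.98² − 2·9.80·1.92)] / 9.80 = (12.98 ± 11.44) / 9.80, so t = 0.1573 s or t = 2.492 s.
The descending-branch root is 2.492 s.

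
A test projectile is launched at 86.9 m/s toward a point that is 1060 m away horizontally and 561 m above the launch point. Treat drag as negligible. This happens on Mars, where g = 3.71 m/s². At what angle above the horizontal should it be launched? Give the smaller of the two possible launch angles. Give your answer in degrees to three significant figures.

Trajectory: y = x tanθ − g x² (1 + tan²θ)/(2v₀²). With x = 1060, y = 561, v₀ = 86.9, g = 3.71:
276.0 tan²θ − 1060 tanθ + (837.0) = 0.
tanθ = [1060 ± √(1060² − 4 × 276.0 × (837.0))] / (2 × 276.0) = (1060 ± 446.7) / 552.0, giving tanθ = 1.111 or 2.729.
θ = 48.01° or 69.88°; the smaller is 48.01°.

48.0°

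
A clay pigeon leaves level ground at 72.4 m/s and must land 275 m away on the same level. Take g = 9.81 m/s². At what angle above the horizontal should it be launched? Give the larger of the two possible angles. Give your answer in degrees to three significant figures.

74.5°

R = v₀² sin 2θ / g gives sin 2θ = gR/v₀² = 9.81·275/72.4² = 0.5147.
2θ = 30.98° or 180° − 30.98° = 149.0°, so θ = 15.49° or 74.51°.
The larger angle is 74.51°.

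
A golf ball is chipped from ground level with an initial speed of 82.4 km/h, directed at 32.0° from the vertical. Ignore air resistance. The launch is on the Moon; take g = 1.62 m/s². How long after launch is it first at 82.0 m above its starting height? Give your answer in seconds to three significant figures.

Convert: 82.4 km/h = 82.4/3.6 = 22.89 m/s.
Resolve: vₓ = 22.89 sin 32.0° = 12.13 m/s and v_y0 = 22.89 cos 32.0° = 19.41 m/s.
Set y = v_y0 t − ½ g t² = 82.0: 0.8100 t² − 19.41 t + 82.0 = 0.
Quadratic formula: t = (19.41 ± √111.10) / 1.62 = (19.41 ± 10.54) / 1.62 → t = 5.476 s or 18.49 s.
The first (ascending) time is 5.476 s.

5.48 s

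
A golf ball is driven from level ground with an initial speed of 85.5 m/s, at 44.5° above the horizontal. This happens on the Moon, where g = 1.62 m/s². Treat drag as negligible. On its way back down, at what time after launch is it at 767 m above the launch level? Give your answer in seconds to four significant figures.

57.52 s

Horizontal component vₓ = 85.50 cos 44.5° = 60.98 m/s; vertical v_y0 = 85.50 sin 44.5° = 59.93 m/s.
Height y(t) = 59.93 t − 0.8100 t² = 767 gives 0.8100 t² − 59.93 t + 767 = 0.
Quadratic formula: t = (59.93 ± √1106.3) / 1.62 = (59.93 ± 33.26) / 1.62 → t = 16.46 s or 57.52 s.
The descending-branch root is 57.52 s.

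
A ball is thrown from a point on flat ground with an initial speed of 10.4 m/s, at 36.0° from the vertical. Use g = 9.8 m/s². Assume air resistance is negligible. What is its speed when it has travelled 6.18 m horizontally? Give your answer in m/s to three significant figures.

6.29 m/s

Components: vₓ = 10.40 sin 36.0° = 6.113 m/s, v_y0 = 10.40 cos 36.0° = 8.414 m/s.
x = vₓ t ⇒ t = 6.18/6.113 = 1.011 s.
Vertical velocity there: v_y = v_y0 − g t = 8.414 − 9.80 × 1.011 = −1.494 m/s.
Speed: √(vₓ² + v_y²) = √(6.113² + 1.494²) = 6.293 m/s.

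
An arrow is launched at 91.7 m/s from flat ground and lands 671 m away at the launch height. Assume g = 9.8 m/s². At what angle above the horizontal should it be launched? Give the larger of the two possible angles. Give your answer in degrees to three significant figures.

64.3°

From R = (v₀²/g) sin 2θ: sin 2θ = 9.80 × 671 / 8408.9 = 0.7820.
2θ = 51.44° or 180° − 51.44° = 128.6°, so θ = 25.72° or 64.28°.
The larger angle is 64.28°.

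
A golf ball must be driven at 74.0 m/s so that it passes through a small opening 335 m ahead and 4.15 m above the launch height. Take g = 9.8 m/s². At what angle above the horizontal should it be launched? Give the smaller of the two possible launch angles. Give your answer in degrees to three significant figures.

19.2°

Trajectory: y = x tanθ − g x² (1 + tan²θ)/(2v₀²). With x = 335, y = 4.15, v₀ = 74.0, g = 9.80:
100.4 tan²θ − 335 tanθ + (104.6) = 0.
tanθ = [335 ± √(335² − 4 × 100.4 × (104.6))] / (2 × 100.4) = (335 ± 265.0) / 200.8, giving tanθ = 0.3486 or 2.987.
θ = 19.22° or 71.49°; the smaller is 19.22°.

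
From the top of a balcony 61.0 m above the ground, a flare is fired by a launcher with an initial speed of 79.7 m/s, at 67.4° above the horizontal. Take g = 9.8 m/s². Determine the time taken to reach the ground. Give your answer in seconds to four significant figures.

15.80 s

Components: vₓ = 79.70 cos 67.4° = 30.63 m/s, v_y0 = 79.70 sin 67.4° = 73.58 m/s.
The projectile lands when y = 61.0 + (73.58) t − ½·9.80·t² = 0. Positive root: t = (73.58 + √(73.58² + 2·9.80·61.0)) / 9.80 = (73.58 + 81.30) / 9.80 = 15.80 s.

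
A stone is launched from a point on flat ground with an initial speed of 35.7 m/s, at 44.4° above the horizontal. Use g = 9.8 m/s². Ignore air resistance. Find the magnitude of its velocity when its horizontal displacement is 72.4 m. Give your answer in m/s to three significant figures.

Components: vₓ = 35.70 cos 44.4° = 25.51 m/s, v_y0 = 35.70 sin 44.4° = 24.98 m/s.
Time to reach x = 72.4 m: t = x/vₓ = 72.4/25.51 = 2.838 s.
Vertical velocity there: v_y = v_y0 − g t = 24.98 − 9.80 × 2.838 = −2.839 m/s.
Speed: √(vₓ² + v_y²) = √(25.51² + 2.839²) = 25.66 m/s.

25.7 m/s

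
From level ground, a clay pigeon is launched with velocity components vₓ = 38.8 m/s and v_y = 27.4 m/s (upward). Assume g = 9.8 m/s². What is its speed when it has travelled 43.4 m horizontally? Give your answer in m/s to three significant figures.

42.1 m/s

Time to reach x = 43.4 m: t = x/vₓ = 43.4/38.80 = 1.119 s.
Vertical velocity there: v_y = v_y0 − g t = 27.40 − 9.80 × 1.119 = 16.44 m/s.
Speed: √(vₓ² + v_y²) = √(38.80² + 16.44²) = 42.14 m/s.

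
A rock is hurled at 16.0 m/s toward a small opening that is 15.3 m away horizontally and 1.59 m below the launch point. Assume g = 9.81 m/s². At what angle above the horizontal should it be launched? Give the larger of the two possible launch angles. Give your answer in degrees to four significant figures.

72.70°

Trajectory: y = x tanθ − g x² (1 + tan²θ)/(2v₀²). With x = 15.3, y = −1.59, v₀ = 16.0, g = 9.81:
4.485 tan²θ − 15.3 tanθ + (2.895) = 0.
tanθ = [15.3 ± √(15.3² − 4 × 4.485 × (2.895))] / (2 × 4.485) = (15.3 ± 13.50) / 8.970, giving tanθ = 0.2011 or 3.210.
θ = 11.37° or 72.70°; the larger is 72.70°.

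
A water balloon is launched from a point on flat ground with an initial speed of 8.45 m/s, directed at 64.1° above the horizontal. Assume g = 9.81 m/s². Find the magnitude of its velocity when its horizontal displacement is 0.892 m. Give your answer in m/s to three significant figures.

6.40 m/s

Resolve: vₓ = 8.450 cos 64.1° = 3.691 m/s and v_y0 = 8.450 sin 64.1° = 7.601 m/s.
Time to reach x = 0.892 m: t = x/vₓ = 0.892/3.691 = 0.2417 s.
Vertical velocity there: v_y = v_y0 − g t = 7.601 − 9.81 × 0.2417 = 5.230 m/s.
Speed: √(vₓ² + v_y²) = √(3.691² + 5.230²) = 6.402 m/s.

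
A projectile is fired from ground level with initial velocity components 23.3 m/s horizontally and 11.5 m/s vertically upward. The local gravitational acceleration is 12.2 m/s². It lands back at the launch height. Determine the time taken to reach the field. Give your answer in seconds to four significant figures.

It returns to y = 0 when t = 2 v_y0 / g = 2(11.50)/12.2 = 1.885 s.

1.885 s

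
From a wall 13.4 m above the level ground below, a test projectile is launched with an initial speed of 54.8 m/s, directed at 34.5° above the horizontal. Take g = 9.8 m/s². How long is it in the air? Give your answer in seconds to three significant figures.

Resolve: vₓ = 54.80 cos 34.5° = 45.16 m/s and v_y0 = 54.80 sin 34.5° = 31.04 m/s.
With up positive and y = 0 at the ground: y(t) = 13.4 + (31.04) t − 4.900 t². Setting y = 0 and taking the positive root: t = [31.04 + √(31.04² + 2·9.80·13.4)] / 9.80 = (31.04 + 35.02) / 9.80 = 6.740 s.

6.74 s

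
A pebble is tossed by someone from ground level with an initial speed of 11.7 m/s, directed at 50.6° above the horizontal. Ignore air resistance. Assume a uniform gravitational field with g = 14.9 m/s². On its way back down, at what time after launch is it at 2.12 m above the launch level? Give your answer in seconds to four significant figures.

Resolve: vₓ = 11.70 cos 50.6° = 7.426 m/s and v_y0 = 11.70 sin 50.6° = 9.041 m/s.
Require v_y0 t − ½ g t² = 2.12, i.e. 7.450 t² − 9.041 t + 2.12 = 0.
Quadratic formula: t = (9.041 ± √18.563) / 14.9 = (9.041 ± 4.309) / 14.9 → t = 0.3176 s or 0.8959 s.
The descending-branch root is 0.8959 s.

0.8959 s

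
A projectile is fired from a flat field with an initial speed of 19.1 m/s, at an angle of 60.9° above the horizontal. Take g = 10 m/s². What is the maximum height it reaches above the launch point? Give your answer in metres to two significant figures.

14 m

Components: vₓ = 19.10 cos 60.9° = 9.289 m/s, v_y0 = 19.10 sin 60.9° = 16.69 m/s.
Peak height H = v_y0² / (2g) = 278.52 / 20.00 = 13.93 m.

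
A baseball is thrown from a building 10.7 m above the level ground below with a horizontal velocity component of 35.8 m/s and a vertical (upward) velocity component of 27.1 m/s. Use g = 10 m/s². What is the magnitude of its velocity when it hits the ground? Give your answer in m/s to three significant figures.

Vertical motion (up positive, ground at y = 0): 5.000 t² − (27.10) t − 10.7 = 0, so t = (27.10 + √(27.10² + 2·10.0·10.7)) / 10.0 = (27.10 + 30.80) / 10.0 = 5.790 s.
Vertical velocity at impact: v_y = v_y0 − g t = 27.10 − 10.0 × 5.790 = −30.80 m/s.
Speed: |v| = √(vₓ² + v_y²) = √(35.80² + 30.80²) = 47.22 m/s.

47.2 m/s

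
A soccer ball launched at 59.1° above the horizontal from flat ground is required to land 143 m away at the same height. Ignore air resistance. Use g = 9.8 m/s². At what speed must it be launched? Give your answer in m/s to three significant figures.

39.9 m/s

On level ground R = v₀² sin 2θ / g ⇒ v₀ = √(gR / sin 2θ).
v₀ = √(9.80 × 143 / sin 118.2°) = √(1401 / 0.8813) = √1590.1 = 39.88 m/s.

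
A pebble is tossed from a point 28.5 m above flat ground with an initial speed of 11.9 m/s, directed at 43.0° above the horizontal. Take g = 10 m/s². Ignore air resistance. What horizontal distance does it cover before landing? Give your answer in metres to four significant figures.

29.01 m

Resolve: vₓ = 11.90 cos 43.0° = 8.703 m/s and v_y0 = 11.90 sin 43.0° = 8.116 m/s.
With up positive and y = 0 at the ground: y(t) = 28.5 + (8.116) t − 5.000 t². Setting y = 0 and taking the positive root: t = [8.116 + √(8.116² + 2·10.0·28.5)] / 10.0 = (8.116 + 25.22) / 10.0 = 3.333 s.
Horizontal distance: R = vₓ t = 8.703 × 3.333 = 29.01 m.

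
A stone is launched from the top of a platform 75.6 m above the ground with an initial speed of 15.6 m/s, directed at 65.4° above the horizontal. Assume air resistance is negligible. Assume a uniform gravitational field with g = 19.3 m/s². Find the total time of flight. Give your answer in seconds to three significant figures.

3.63 s

Resolve: vₓ = 15.60 cos 65.4° = 6.494 m/s and v_y0 = 15.60 sin 65.4° = 14.18 m/s.
The projectile lands when y = 75.6 + (14.18) t − ½·19.3·t² = 0. Positive root: t = (14.18 + √(14.18² + 2·19.3·75.6)) / 19.3 = (14.18 + 55.85) / 19.3 = 3.629 s.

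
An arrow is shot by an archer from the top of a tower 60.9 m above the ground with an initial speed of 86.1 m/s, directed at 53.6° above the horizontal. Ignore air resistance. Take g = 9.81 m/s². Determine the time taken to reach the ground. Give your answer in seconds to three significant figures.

15.0 s

Resolve: vₓ = 86.10 cos 53.6° = 51.09 m/s and v_y0 = 86.10 sin 53.6° = 69.30 m/s.
The projectile lands when y = 60.9 + (69.30) t − ½·9.81·t² = 0. Positive root: t = (69.30 + √(69.30² + 2·9.81·60.9)) / 9.81 = (69.30 + 77.44) / 9.81 = 14.96 s.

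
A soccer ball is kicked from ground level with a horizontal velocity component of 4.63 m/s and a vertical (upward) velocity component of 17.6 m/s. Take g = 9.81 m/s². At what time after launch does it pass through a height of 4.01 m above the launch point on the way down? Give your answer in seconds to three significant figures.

Require v_y0 t − ½ g t² = 4.01, i.e. 4.905 t² − 17.60 t + 4.01 = 0.
Quadratic formula: t = (17.60 ± √231.08) / 9.81 = (17.60 ± 15.20) / 9.81 → t = 0.2445 s or 3.344 s.
The descending-branch root is 3.344 s.

3.34 s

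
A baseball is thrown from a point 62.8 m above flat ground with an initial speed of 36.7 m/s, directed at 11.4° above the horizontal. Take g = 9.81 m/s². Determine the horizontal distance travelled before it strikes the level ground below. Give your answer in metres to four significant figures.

vₓ = 36.70 cos 11.4° = 35.98 m/s; v_y0 = 36.70 sin 11.4° = 7.254 m/s.
The projectile lands when y = 62.8 + (7.254) t − ½·9.81·t² = 0. Positive root: t = (7.254 + √(7.254² + 2·9.81·62.8)) / 9.81 = (7.254 + 35.84) / 9.81 = 4.393 s.
Horizontal distance: R = vₓ t = 35.98 × 4.393 = 158.1 m.

158.1 m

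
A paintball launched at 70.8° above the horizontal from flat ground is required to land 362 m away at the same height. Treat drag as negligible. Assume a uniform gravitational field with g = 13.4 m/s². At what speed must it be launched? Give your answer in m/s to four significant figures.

From R = (v₀² / g) sin 2θ: v₀ = √(gR / sin 2θ).
v₀ = √(13.4 × 362 / sin 141.6°) = √(4851 / 0.6211) = √7809.4 = 88.37 m/s.

88.37 m/s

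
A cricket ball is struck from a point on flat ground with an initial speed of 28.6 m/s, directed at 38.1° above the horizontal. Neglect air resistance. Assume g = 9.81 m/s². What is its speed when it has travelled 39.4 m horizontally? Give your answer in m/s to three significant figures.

22.5 m/s

Components: vₓ = 28.60 cos 38.1° = 22.51 m/s, v_y0 = 28.60 sin 38.1° = 17.65 m/s.
x = vₓ t ⇒ t = 39.4/22.51 = 1.751 s.
Vertical velocity there: v_y = v_y0 − g t = 17.65 − 9.81 × 1.751 = 0.4737 m/s.
Speed: √(vₓ² + v_y²) = √(22.51² + 0.4737²) = 22.51 m/s.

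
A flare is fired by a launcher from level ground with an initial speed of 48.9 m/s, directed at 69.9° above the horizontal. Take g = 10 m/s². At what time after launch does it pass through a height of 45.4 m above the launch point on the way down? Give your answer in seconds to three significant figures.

8.06 s

Resolve: vₓ = 48.90 cos 69.9° = 16.80 m/s and v_y0 = 48.90 sin 69.9° = 45.92 m/s.
Height y(t) = 45.92 t − 5.000 t² = 45.4 gives 5.000 t² − 45.92 t + 45.4 = 0.
Quadratic formula: t = (45.92 ± √1200.8) / 10.0 = (45.92 ± 34.65) / 10.0 → t = 1.127 s or 8.057 s.
The descending-branch root is 8.057 s.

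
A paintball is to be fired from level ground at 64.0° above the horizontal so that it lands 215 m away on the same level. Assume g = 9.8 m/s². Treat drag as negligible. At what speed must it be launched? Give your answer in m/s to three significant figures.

On level ground R = v₀² sin 2θ / g ⇒ v₀ = √(gR / sin 2θ).
v₀ = √(9.80 × 215 / sin 128.0°) = √(2107 / 0.7880) = √2673.8 = 51.71 m/s.

51.7 m/s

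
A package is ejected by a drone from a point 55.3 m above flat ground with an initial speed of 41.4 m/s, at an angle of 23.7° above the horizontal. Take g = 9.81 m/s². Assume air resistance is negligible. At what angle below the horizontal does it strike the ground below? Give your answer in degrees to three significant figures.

Resolve: vₓ = 41.40 cos 23.7° = 37.91 m/s and v_y0 = 41.40 sin 23.7° = 16.64 m/s.
The projectile lands when y = 55.3 + (16.64) t − ½·9.81·t² = 0. Positive root: t = (16.64 + √(16.64² + 2·9.81·55.3)) / 9.81 = (16.64 + 36.90) / 9.81 = 5.458 s.
At impact: v_y = v_y0 − g t = −36.90 m/s; vₓ = 37.91 m/s.
Angle below horizontal: arctan(|v_y|/vₓ) = arctan(36.90/37.91) = 44.23°.

44.2°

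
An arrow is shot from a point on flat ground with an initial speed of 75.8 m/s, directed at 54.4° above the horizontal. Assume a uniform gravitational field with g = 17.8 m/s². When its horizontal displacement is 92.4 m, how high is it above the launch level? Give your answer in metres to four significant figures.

90.04 m

Resolve: vₓ = 75.80 cos 54.4° = 44.12 m/s and v_y0 = 75.80 sin 54.4° = 61.63 m/s.
x = vₓ t ⇒ t = 92.4/44.12 = 2.094 s.
Height: y = v_y0 t − ½ g t² = 61.63 × 2.094 − 8.900 × 2.094² = 129.1 − 39.03 = 90.04 m.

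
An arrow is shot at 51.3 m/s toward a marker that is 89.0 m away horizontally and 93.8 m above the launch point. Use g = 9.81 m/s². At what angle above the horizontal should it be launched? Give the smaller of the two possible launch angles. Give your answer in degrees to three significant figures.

59.5°

Trajectory: y = x tanθ − g x² (1 + tan²θ)/(2v₀²). With x = 89.0, y = 93.8, v₀ = 51.3, g = 9.81:
14.76 tan²θ − 89.0 tanθ + (108.6) = 0.
tanθ = [89.0 ± √(89.0² − 4 × 14.76 × (108.6))] / (2 × 14.76) = (89.0 ± 38.86) / 29.53, giving tanθ = 1.698 or 4.330.
θ = 59.51° or 77.00°; the smaller is 59.51°.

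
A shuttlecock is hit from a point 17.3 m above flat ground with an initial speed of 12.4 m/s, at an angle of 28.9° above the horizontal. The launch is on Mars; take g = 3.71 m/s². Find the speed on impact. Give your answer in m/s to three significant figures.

16.8 m/s

Horizontal component vₓ = 12.40 cos 28.9° = 10.86 m/s; vertical v_y0 = 12.40 sin 28.9° = 5.993 m/s.
The projectile lands when y = 17.3 + (5.993) t − ½·3.71·t² = 0. Positive root: t = (5.993 + √(5.993² + 2·3.71·17.3)) / 3.71 = (5.993 + 12.82) / 3.71 = 5.070 s.
Vertical velocity at impact: v_y = v_y0 − g t = 5.993 − 3.71 × 5.070 = −12.82 m/s.
Speed: |v| = √(vₓ² + v_y²) = √(10.86² + 12.82²) = 16.80 m/s.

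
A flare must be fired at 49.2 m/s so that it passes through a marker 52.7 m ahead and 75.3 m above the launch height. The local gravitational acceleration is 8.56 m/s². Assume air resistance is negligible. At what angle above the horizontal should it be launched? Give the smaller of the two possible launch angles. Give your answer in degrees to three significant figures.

61.4°

Trajectory: y = x tanθ − g x² (1 + tan²θ)/(2v₀²). With x = 52.7, y = 75.3, v₀ = 49.2, g = 8.56:
4.911 tan²θ − 52.7 tanθ + (80.21) = 0.
tanθ = [52.7 ± √(52.7² − 4 × 4.911 × (80.21))] / (2 × 4.911) = (52.7 ± 34.67) / 9.821, giving tanθ = 1.836 or 8.896.
θ = 61.43° or 83.59°; the smaller is 61.43°.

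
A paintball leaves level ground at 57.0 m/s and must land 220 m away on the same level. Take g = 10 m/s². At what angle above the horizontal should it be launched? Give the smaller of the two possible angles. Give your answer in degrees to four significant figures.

21.31°

From R = (v₀²/g) sin 2θ: sin 2θ = 10.0 × 220 / 3249.0 = 0.6771.
2θ = 42.62° or 180° − 42.62° = 137.4°, so θ = 21.31° or 68.69°.
The smaller angle is 21.31°.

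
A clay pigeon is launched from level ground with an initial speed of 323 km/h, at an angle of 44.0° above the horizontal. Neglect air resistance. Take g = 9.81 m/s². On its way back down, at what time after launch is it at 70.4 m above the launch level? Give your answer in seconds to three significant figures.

Convert: 323 km/h = 323/3.6 = 89.72 m/s.
Resolve: vₓ = 89.72 cos 44.0° = 64.54 m/s and v_y0 = 89.72 sin 44.0° = 62.33 m/s.
Require v_y0 t − ½ g t² = 70.4, i.e. 4.905 t² − 62.33 t + 70.4 = 0.
t = [62.33 ± √(62.33² − 2·9.81·70.4)] / 9.81 = (62.33 ± 50.03) / 9.81, so t = 1.253 s or t = 11.45 s.
The descending-branch root is 11.45 s.

11.5 s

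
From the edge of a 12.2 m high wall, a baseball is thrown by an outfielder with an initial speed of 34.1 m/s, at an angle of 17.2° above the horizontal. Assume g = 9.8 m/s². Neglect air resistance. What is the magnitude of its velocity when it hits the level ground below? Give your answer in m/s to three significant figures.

Horizontal component vₓ = 34.10 cos 17.2° = 32.57 m/s; vertical v_y0 = 34.10 sin 17.2° = 10.08 m/s.
With up positive and y = 0 at the ground: y(t) = 12.2 + (10.08) t − 4.900 t². Setting y = 0 and taking the positive root: t = [10.08 + √(10.08² + 2·9.80·12.2)] / 9.80 = (10.08 + 18.46) / 9.80 = 2.913 s.
Vertical velocity at impact: v_y = v_y0 − g t = 10.08 − 9.80 × 2.913 = −18.46 m/s.
Speed: |v| = √(vₓ² + v_y²) = √(32.57² + 18.46²) = 37.44 m/s.

37.4 m/s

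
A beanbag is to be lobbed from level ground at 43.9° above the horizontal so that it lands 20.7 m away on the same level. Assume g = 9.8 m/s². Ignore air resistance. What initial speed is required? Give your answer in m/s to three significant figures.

14.2 m/s

Level-ground range: R = v₀² sin(2θ)/g, so v₀ = √(gR / sin 2θ).
v₀ = √(9.80 × 20.7 / sin 87.80°) = √(202.9 / 0.9993) = √203.01 = 14.25 m/s.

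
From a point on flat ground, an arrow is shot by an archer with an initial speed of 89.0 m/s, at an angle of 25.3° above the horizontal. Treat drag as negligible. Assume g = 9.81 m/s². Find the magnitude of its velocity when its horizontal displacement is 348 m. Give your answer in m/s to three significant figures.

Horizontal component vₓ = 89.00 cos 25.3° = 80.46 m/s; vertical v_y0 = 89.00 sin 25.3° = 38.03 m/s.
x = vₓ t ⇒ t = 348/80.46 = 4.325 s.
Vertical velocity there: v_y = v_y0 − g t = 38.03 − 9.81 × 4.325 = −4.393 m/s.
Speed: √(vₓ² + v_y²) = √(80.46² + 4.393²) = 80.58 m/s.

80.6 m/s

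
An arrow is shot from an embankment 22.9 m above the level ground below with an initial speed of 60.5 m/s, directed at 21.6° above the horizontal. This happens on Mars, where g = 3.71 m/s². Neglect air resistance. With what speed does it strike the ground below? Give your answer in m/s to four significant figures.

61.89 m/s

Components: vₓ = 60.50 cos 21.6° = 56.25 m/s, v_y0 = 60.50 sin 21.6° = 22.27 m/s.
With up positive and y = 0 at the ground: y(t) = 22.9 + (22.27) t − 1.855 t². Setting y = 0 and taking the positive root: t = [22.27 + √(22.27² + 2·3.71·22.9)] / 3.71 = (22.27 + 25.81) / 3.71 = 12.96 s.
Vertical velocity at impact: v_y = v_y0 − g t = 22.27 − 3.71 × 12.96 = −25.81 m/s.
Speed: |v| = √(vₓ² + v_y²) = √(56.25² + 25.81²) = 61.89 m/s.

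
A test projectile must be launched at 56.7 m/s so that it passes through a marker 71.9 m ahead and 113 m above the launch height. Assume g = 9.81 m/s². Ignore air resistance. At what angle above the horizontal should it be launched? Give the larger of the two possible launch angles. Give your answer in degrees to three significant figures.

81.7°

Trajectory: y = x tanθ − g x² (1 + tan²θ)/(2v₀²). With x = 71.9, y = 113, v₀ = 56.7, g = 9.81:
7.887 tan²θ − 71.9 tanθ + (120.9) = 0.
tanθ = [71.9 ± √(71.9² − 4 × 7.887 × (120.9))] / (2 × 7.887) = (71.9 ± 36.82) / 15.77, giving tanθ = 2.224 or 6.892.
θ = 65.79° or 81.74°; the larger is 81.74°.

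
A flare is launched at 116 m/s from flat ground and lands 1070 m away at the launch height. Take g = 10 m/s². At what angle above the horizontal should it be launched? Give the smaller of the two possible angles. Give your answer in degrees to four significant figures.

Level-ground range R = v₀² sin(2θ)/g ⇒ sin(2θ) = gR/v₀² = 10.0 × 1070 / 116² = 0.7952.
2θ = 52.67° or 180° − 52.67° = 127.3°, so θ = 26.34° or 63.66°.
The smaller angle is 26.34°.

26.34°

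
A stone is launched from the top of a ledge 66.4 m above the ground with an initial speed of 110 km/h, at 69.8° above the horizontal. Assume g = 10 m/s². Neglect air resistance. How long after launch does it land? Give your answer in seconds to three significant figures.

7.50 s

Convert: 110 km/h = 110/3.6 = 30.56 m/s.
Horizontal component vₓ = 30.56 cos 69.8° = 10.55 m/s; vertical v_y0 = 30.56 sin 69.8° = 28.68 m/s.
The projectile lands when y = 66.4 + (28.68) t − ½·10.0·t² = 0. Positive root: t = (28.68 + √(28.68² + 2·10.0·66.4)) / 10.0 = (28.68 + 46.37) / 10.0 = 7.505 s.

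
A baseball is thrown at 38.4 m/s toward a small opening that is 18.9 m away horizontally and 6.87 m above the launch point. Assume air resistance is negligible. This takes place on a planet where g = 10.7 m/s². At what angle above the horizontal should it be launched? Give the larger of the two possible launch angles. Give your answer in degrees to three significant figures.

Trajectory: y = x tanθ − g x² (1 + tan²θ)/(2v₀²). With x = 18.9, y = 6.87, v₀ = 38.4, g = 10.7:
1.296 tan²θ − 18.9 tanθ + (8.166) = 0.
tanθ = [18.9 ± √(18.9² − 4 × 1.296 × (8.166))] / (2 × 1.296) = (18.9 ± 17.74) / 2.592, giving tanθ = 0.4457 or 14.14.
θ = 24.02° or 85.95°; the larger is 85.95°.

86.0°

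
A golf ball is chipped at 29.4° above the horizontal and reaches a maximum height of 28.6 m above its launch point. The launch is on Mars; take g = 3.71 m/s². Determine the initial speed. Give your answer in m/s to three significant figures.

29.7 m/s

At the peak v_y = 0, so v_y0 = √(2gH) = √(2 × 3.71 × 28.6) = 14.57 m/s.
v_y0 = v₀ sin θ ⇒ v₀ = 14.57 / sin 29.4° = 29.67 m/s.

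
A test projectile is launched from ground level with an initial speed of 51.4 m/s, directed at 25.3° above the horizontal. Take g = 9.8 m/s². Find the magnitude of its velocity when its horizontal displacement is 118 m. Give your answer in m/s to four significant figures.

Resolve: vₓ = 51.40 cos 25.3° = 46.47 m/s and v_y0 = 51.40 sin 25.3° = 21.97 m/s.
x = vₓ t ⇒ t = 118/46.47 = 2.539 s.
Vertical velocity there: v_y = v_y0 − g t = 21.97 − 9.80 × 2.539 = −2.919 m/s.
Speed: √(vₓ² + v_y²) = √(46.47² + 2.919²) = 46.56 m/s.

46.56 m/s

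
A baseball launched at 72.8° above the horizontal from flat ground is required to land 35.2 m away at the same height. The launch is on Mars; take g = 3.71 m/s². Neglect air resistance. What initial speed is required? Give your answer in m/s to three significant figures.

From R = (v₀² / g) sin 2θ: v₀ = √(gR / sin 2θ).
v₀ = √(3.71 × 35.2 / sin 145.6°) = √(130.6 / 0.5650) = √231.15 = 15.20 m/s.

15.2 m/s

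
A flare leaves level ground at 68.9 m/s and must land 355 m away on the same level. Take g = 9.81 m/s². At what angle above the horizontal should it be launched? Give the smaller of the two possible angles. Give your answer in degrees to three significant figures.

23.6°

Level-ground range R = v₀² sin(2θ)/g ⇒ sin(2θ) = gR/v₀² = 9.81 × 355 / 68.9² = 0.7336.
2θ = 47.19° or 180° − 47.19° = 132.8°, so θ = 23.59° or 66.41°.
The smaller angle is 23.59°.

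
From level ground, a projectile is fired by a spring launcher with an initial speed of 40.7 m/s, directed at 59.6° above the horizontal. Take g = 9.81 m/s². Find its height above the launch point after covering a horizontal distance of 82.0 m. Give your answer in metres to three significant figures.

vₓ = 40.70 cos 59.6° = 20.60 m/s; v_y0 = 40.70 sin 59.6° = 35.10 m/s.
At x = 82.0 m, t = x/vₓ = 82.0/20.60 = 3.981 s.
Height: y = v_y0 t − ½ g t² = 35.10 × 3.981 − 4.905 × 3.981² = 139.8 − 77.75 = 62.01 m.

62.0 m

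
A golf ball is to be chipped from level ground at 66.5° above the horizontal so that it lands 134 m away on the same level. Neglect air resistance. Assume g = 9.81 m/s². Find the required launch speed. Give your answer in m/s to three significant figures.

42.4 m/s

On level ground R = v₀² sin 2θ / g ⇒ v₀ = √(gR / sin 2θ).
v₀ = √(9.81 × 134 / sin 133.0°) = √(1315 / 0.7314) = √1797.4 = 42.40 m/s.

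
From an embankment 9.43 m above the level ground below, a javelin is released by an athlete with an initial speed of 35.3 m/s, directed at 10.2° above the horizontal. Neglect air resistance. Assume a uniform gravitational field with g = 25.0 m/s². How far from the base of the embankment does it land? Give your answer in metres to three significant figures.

Horizontal component vₓ = 35.30 cos 10.2° = 34.74 m/s; vertical v_y0 = 35.30 sin 10.2° = 6.251 m/s.
With up positive and y = 0 at the ground: y(t) = 9.43 + (6.251) t − 12.50 t². Setting y = 0 and taking the positive root: t = [6.251 + √(6.251² + 2·25.0·9.43)] / 25.0 = (6.251 + 22.60) / 25.0 = 1.154 s.
Horizontal distance: R = vₓ t = 34.74 × 1.154 = 40.09 m.

40.1 m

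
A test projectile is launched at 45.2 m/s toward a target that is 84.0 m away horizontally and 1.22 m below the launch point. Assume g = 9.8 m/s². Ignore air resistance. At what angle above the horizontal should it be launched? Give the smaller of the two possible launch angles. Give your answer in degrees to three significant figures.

11.0°

Trajectory: y = x tanθ − g x² (1 + tan²θ)/(2v₀²). With x = 84.0, y = −1.22, v₀ = 45.2, g = 9.80:
16.92 tan²θ − 84.0 tanθ + (15.70) = 0.
tanθ = [84.0 ± √(84.0² − 4 × 16.92 × (15.70))] / (2 × 16.92) = (84.0 ± 77.41) / 33.85, giving tanθ = 0.1946 or 4.769.
θ = 11.01° or 78.16°; the smaller is 11.01°.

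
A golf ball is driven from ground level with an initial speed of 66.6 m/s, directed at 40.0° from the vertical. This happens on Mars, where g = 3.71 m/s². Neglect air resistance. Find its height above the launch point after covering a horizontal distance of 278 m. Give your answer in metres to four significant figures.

253.1 m

vₓ = 66.60 sin 40.0° = 42.81 m/s; v_y0 = 66.60 cos 40.0° = 51.02 m/s.
At x = 278 m, t = x/vₓ = 278/42.81 = 6.494 s.
Height: y = v_y0 t − ½ g t² = 51.02 × 6.494 − 1.855 × 6.494² = 331.3 − 78.23 = 253.1 m.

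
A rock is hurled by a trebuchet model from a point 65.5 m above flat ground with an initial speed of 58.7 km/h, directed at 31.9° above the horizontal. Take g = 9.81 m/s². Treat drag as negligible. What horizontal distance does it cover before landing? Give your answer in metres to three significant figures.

Convert: 58.7 km/h = 58.7/3.6 = 16.31 m/s.
vₓ = 16.31 cos 31.9° = 13.84 m/s; v_y0 = 16.31 sin 31.9° = 8.616 m/s.
Vertical motion (up positive, ground at y = 0): 4.905 t² − (8.616) t − 65.5 = 0, so t = (8.616 + √(8.616² + 2·9.81·65.5)) / 9.81 = (8.616 + 36.87) / 9.81 = 4.637 s.
Horizontal distance: R = vₓ t = 13.84 × 4.637 = 64.19 m.

64.2 m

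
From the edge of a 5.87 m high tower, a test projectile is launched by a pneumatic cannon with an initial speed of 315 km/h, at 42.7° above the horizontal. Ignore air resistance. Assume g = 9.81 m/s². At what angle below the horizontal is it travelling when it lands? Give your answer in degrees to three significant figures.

43.2°

Convert: 315 km/h = 315/3.6 = 87.50 m/s.
vₓ = 87.50 cos 42.7° = 64.31 m/s; v_y0 = 87.50 sin 42.7° = 59.34 m/s.
The projectile lands when y = 5.87 + (59.34) t − ½·9.81·t² = 0. Positive root: t = (59.34 + √(59.34² + 2·9.81·5.87)) / 9.81 = (59.34 + 60.30) / 9.81 = 12.20 s.
At impact: v_y = v_y0 − g t = −60.30 m/s; vₓ = 64.31 m/s.
Angle below horizontal: arctan(|v_y|/vₓ) = arctan(60.30/64.31) = 43.16°.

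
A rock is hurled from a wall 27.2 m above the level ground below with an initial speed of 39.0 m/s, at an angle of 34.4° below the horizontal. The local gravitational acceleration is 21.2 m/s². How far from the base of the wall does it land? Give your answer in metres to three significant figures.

28.0 m

Components: vₓ = 39.00 cos 34.4° = 32.18 m/s, v_y0 = −22.03 m/s (downward).
With up positive and y = 0 at the ground: y(t) = 27.2 + (−22.03) t − 10.60 t². Setting y = 0 and taking the positive root: t = [−22.03 + √(22.03² + 2·21.2·27.2)] / 21.2 = (−22.03 + 40.48) / 21.2 = 0.8702 s.
Horizontal distance: R = vₓ t = 32.18 × 0.8702 = 28.00 m.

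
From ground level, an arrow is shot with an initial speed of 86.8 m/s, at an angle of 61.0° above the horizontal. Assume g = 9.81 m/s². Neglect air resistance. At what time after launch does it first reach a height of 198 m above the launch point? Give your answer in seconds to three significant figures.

Resolve: vₓ = 86.80 cos 61.0° = 42.08 m/s and v_y0 = 86.80 sin 61.0° = 75.92 m/s.
Require v_y0 t − ½ g t² = 198, i.e. 4.905 t² − 75.92 t + 198 = 0.
Quadratic formula: t = (75.92 ± √1878.6) / 9.81 = (75.92 ± 43.34) / 9.81 → t = 3.320 s or 12.16 s.
The first (ascending) time is 3.320 s.

3.32 s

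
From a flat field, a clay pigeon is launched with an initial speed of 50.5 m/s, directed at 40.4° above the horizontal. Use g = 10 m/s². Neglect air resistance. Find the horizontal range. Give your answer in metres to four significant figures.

251.7 m

Components: vₓ = 50.50 cos 40.4° = 38.46 m/s, v_y0 = 50.50 sin 40.4° = 32.73 m/s.
Time aloft: T = 2 v_y0 / g = 2 × 32.73 / 10.0 = 6.546 s.
Horizontal distance R = vₓ T = 38.46 × 6.546 = 251.7 m.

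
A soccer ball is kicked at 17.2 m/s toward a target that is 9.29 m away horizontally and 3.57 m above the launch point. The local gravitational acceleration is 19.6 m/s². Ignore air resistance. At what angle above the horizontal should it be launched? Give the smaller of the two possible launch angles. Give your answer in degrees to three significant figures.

Trajectory: y = x tanθ − g x² (1 + tan²θ)/(2v₀²). With x = 9.29, y = 3.57, v₀ = 17.2, g = 19.6:
2.859 tan²θ − 9.29 tanθ + (6.429) = 0.
tanθ = [9.29 ± √(9.29² − 4 × 2.859 × (6.429))] / (2 × 2.859) = (9.29 ± 3.576) / 5.718, giving tanθ = 0.9994 or 2.250.
θ = 44.98° or 66.04°; the smaller is 44.98°.

45.0°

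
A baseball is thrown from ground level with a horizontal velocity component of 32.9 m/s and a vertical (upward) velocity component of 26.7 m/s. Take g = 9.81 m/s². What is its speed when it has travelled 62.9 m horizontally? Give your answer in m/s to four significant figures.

33.85 m/s

x = vₓ t ⇒ t = 62.9/32.90 = 1.912 s.
Vertical velocity there: v_y = v_y0 − g t = 26.70 − 9.81 × 1.912 = 7.945 m/s.
Speed: √(vₓ² + v_y²) = √(32.90² + 7.945²) = 33.85 m/s.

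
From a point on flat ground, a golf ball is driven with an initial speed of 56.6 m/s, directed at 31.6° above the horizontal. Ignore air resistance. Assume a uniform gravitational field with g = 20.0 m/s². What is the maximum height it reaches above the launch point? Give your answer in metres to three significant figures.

22.0 m

vₓ = 56.60 cos 31.6° = 48.21 m/s; v_y0 = 56.60 sin 31.6° = 29.66 m/s.
At the apex v_y = 0, so H = v_y0²/(2g) = 29.66²/40.00 = 21.99 m.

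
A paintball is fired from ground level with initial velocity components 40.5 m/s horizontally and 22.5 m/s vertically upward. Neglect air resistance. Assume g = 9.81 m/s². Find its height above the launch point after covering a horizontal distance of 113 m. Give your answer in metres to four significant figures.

Time to reach x = 113 m: t = x/vₓ = 113/40.50 = 2.790 s.
Height: y = v_y0 t − ½ g t² = 22.50 × 2.790 − 4.905 × 2.790² = 62.78 − 38.18 = 24.59 m.

24.59 m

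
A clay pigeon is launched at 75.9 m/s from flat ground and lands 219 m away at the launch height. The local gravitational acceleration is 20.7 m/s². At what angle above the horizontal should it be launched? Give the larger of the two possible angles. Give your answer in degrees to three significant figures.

64.1°

R = v₀² sin 2θ / g gives sin 2θ = gR/v₀² = 20.7·219/75.9² = 0.7869.
2θ = 51.90° or 180° − 51.90° = 128.1°, so θ = 25.95° or 64.05°.
The larger angle is 64.05°.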